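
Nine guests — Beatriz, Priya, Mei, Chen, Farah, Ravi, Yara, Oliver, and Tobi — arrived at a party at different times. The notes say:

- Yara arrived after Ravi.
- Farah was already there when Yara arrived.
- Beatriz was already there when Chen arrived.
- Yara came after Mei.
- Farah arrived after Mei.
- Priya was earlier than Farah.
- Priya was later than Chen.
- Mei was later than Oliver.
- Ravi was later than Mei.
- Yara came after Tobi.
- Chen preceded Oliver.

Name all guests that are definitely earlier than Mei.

Beatriz, Chen, Oliver

Directly stated before Mei: Oliver.
Beatriz reaches Mei via Beatriz → Chen → Oliver → Mei.
Chen reaches Mei via Chen → Oliver → Mei.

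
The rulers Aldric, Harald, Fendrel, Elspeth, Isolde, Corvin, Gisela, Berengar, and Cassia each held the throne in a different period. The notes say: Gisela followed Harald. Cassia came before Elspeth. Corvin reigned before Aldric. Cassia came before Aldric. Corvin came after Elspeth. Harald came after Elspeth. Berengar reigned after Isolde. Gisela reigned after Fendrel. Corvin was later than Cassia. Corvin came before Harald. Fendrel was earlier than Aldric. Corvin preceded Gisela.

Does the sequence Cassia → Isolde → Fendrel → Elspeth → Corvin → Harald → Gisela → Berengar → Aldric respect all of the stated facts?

Check each stated constraint against the proposed order — e.g. Isolde is ahead of Berengar; Cassia is ahead of Aldric. Every pair is in the required order; nothing is violated.

yes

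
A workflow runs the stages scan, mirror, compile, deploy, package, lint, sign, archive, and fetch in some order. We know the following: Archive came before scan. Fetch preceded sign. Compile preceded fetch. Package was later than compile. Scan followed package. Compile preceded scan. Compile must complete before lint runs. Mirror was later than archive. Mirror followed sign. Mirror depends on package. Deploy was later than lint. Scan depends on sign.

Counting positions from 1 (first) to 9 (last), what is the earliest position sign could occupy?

3

Compile and fetch must both come before sign — 2 forced predecessors.
Nothing else is forced ahead of sign, so its earliest slot is position 2 + 1 = 3.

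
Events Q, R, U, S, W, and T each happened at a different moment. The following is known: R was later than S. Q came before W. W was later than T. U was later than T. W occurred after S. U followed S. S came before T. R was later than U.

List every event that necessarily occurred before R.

S, T, U

Directly stated before R: S and U.
T reaches R via T → U → R.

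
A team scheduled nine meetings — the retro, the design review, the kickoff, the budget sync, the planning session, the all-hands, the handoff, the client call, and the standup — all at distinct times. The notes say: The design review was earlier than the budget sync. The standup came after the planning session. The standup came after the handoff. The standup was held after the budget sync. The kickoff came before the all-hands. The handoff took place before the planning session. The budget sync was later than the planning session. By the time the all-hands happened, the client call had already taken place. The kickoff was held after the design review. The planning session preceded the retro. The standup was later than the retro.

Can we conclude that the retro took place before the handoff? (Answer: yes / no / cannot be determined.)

Tracing the constraints gives the handoff → the planning session → the retro, so the handoff must come before the retro.
That means the retro cannot be before the handoff.

no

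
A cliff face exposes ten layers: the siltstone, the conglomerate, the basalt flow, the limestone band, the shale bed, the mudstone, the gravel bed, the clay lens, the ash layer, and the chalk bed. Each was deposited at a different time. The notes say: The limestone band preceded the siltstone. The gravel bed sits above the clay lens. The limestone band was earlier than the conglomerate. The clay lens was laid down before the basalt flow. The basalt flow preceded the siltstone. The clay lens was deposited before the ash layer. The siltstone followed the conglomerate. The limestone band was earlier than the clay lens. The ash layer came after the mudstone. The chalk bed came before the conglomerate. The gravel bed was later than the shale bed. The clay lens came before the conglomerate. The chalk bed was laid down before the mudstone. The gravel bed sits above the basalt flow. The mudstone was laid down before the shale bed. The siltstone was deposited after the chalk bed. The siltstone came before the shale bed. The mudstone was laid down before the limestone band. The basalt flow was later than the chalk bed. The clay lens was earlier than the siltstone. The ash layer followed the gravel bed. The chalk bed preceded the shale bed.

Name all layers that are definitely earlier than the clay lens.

Directly stated before the clay lens: the limestone band.
The chalk bed reaches the clay lens via the chalk bed → the mudstone → the limestone band → the clay lens.
The mudstone reaches the clay lens via the mudstone → the limestone band → the clay lens.

the chalk bed, the limestone band, the mudstone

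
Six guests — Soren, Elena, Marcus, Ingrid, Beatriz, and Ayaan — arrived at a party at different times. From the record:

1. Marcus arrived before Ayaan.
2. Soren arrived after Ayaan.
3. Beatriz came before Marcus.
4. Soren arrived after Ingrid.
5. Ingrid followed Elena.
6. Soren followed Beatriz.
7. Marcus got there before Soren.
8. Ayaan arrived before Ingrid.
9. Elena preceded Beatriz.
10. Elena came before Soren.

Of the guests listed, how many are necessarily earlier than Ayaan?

3

Directly stated before Ayaan: Marcus.
Beatriz reaches Ayaan via Beatriz → Marcus → Ayaan.
Elena reaches Ayaan via Elena → Beatriz → Marcus → Ayaan.
That's Beatriz, Elena, and Marcus — 3 in all.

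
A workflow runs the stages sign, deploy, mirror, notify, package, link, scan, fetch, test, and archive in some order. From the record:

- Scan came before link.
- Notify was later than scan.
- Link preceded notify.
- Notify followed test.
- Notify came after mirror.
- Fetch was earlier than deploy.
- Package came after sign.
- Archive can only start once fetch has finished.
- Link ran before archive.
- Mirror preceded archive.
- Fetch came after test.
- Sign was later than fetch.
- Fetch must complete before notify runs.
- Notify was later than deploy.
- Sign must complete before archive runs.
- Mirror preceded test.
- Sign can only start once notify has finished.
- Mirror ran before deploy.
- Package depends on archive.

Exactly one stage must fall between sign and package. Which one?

archive

Tracing the constraints gives sign → archive → package, so archive sits after sign and before package.
No other stage is forced both after sign and before package.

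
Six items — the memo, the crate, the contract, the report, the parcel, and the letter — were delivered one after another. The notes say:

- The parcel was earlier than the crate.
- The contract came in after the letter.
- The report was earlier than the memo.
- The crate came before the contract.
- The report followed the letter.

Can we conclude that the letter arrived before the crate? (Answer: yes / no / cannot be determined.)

cannot be determined

No chain of stated constraints runs from the letter to the crate, and none runs from the crate to the letter either.
So the relative order of the letter and the crate is not fixed by the given facts.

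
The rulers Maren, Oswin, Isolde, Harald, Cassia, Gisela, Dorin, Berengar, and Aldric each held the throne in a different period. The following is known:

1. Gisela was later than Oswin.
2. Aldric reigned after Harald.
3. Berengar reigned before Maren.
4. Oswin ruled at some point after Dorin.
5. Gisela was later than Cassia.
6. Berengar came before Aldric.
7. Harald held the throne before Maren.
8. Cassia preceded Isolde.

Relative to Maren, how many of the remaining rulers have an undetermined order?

6

Forced before Maren: Berengar and Harald.
That leaves Aldric, Cassia, Dorin, Gisela, Isolde, and Oswin with no forced order relative to Maren — 6.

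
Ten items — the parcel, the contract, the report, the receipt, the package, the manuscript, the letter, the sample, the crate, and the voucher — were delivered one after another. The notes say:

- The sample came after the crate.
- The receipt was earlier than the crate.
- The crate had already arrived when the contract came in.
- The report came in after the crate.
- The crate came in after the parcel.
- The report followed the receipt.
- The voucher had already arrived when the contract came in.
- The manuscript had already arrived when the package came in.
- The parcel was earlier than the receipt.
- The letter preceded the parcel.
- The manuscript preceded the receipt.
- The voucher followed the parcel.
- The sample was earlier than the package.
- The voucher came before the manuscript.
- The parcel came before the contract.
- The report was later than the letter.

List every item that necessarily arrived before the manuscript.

Directly stated before the manuscript: the voucher.
The letter reaches the manuscript via the letter → the parcel → the voucher → the manuscript.
The parcel reaches the manuscript via the parcel → the voucher → the manuscript.
No chain forces the sample (or any of the others) ahead of the manuscript.

the letter, the parcel, the voucher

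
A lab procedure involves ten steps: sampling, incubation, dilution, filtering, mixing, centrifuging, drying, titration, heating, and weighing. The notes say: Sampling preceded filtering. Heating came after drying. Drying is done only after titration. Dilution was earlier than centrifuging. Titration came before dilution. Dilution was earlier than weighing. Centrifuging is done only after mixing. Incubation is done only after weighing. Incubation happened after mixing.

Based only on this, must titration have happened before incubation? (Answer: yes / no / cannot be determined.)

yes

Chain the constraints: titration → dilution → weighing → incubation. Each link is directly stated, so titration comes before incubation.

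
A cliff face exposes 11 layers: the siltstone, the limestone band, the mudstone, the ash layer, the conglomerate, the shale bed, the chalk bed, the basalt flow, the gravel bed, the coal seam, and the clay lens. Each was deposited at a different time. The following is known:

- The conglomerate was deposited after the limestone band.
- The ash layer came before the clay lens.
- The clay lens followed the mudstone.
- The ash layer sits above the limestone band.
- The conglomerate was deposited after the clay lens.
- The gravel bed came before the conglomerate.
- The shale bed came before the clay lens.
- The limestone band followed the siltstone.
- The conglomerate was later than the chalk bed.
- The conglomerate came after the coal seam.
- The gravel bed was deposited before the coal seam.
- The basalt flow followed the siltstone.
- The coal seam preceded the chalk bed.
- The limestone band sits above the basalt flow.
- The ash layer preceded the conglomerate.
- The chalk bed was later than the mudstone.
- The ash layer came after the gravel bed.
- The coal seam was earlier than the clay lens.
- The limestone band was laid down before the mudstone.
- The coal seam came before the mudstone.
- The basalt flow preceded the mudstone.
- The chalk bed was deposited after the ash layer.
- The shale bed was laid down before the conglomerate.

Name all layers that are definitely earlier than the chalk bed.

the ash layer, the basalt flow, the coal seam, the gravel bed, the limestone band, the mudstone, the siltstone

Directly stated before the chalk bed: the ash layer, the coal seam, and the mudstone.
The basalt flow reaches the chalk bed via the basalt flow → the mudstone → the chalk bed.
The gravel bed reaches the chalk bed via the gravel bed → the coal seam → the chalk bed.
The limestone band reaches the chalk bed via the limestone band → the mudstone → the chalk bed.
Likewise the siltstone reaches the chalk bed by chaining the stated constraints.
No chain forces the shale bed (or any of the others) ahead of the chalk bed.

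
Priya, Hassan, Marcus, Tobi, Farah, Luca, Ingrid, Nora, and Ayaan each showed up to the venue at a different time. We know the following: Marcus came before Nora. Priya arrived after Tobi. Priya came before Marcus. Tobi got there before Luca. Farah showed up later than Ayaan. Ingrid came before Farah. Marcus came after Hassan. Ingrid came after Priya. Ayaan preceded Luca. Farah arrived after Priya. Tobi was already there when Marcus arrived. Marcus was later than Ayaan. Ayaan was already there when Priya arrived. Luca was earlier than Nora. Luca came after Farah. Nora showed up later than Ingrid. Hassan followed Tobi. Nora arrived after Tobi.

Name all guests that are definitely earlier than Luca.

Directly stated before Luca: Ayaan, Farah, and Tobi.
Ingrid reaches Luca via Ingrid → Farah → Luca.
Priya reaches Luca via Priya → Farah → Luca.

Ayaan, Farah, Ingrid, Priya, Tobi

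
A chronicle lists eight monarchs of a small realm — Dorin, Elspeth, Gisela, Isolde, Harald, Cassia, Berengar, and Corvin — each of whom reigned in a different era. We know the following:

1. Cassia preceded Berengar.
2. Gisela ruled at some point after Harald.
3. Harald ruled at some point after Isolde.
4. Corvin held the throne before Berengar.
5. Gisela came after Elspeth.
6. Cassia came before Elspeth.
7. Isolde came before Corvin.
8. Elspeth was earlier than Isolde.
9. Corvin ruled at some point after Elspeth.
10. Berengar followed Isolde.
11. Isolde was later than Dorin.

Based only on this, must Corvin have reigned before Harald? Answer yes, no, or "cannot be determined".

cannot be determined

No chain of stated constraints runs from Corvin to Harald, and none runs from Harald to Corvin either.
So the relative order of Corvin and Harald is not fixed by the given facts.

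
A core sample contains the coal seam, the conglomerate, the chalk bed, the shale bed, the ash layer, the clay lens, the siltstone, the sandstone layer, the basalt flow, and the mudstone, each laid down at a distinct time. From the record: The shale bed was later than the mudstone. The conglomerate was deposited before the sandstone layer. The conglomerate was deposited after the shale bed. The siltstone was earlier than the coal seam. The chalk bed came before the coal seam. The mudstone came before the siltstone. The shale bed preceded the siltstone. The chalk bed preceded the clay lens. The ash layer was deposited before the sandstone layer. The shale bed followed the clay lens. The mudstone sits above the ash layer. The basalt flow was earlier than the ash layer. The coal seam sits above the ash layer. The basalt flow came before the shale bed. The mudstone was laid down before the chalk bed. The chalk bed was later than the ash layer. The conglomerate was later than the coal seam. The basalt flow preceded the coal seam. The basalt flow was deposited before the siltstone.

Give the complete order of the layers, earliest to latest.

The constraints fix every adjacent pair, so only one ordering works:
the basalt flow → the ash layer → the mudstone → the chalk bed → the clay lens → the shale bed → the siltstone → the coal seam → the conglomerate → the sandstone layer.

the basalt flow, the ash layer, the mudstone, the chalk bed, the clay lens, the shale bed, the siltstone, the coal seam, the conglomerate, the sandstone layer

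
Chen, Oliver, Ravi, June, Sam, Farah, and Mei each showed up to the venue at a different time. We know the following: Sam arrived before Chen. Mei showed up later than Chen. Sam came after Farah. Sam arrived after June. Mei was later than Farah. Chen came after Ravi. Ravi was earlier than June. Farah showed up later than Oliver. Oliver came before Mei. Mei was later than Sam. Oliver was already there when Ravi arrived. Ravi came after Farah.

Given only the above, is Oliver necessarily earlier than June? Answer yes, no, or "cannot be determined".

yes

Chain the constraints: Oliver → Ravi → June. Each link is directly stated, so Oliver comes before June.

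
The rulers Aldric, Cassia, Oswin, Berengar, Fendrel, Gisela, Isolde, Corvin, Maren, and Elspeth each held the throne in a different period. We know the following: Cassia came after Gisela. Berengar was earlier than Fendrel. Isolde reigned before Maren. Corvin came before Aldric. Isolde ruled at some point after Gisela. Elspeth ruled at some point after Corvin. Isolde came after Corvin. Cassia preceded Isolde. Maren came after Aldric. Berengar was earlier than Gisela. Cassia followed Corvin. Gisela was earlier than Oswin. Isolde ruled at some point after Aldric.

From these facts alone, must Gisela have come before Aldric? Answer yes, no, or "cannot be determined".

No chain of stated constraints runs from Gisela to Aldric, and none runs from Aldric to Gisela either.
So the relative order of Gisela and Aldric is not fixed by the given facts.

cannot be determined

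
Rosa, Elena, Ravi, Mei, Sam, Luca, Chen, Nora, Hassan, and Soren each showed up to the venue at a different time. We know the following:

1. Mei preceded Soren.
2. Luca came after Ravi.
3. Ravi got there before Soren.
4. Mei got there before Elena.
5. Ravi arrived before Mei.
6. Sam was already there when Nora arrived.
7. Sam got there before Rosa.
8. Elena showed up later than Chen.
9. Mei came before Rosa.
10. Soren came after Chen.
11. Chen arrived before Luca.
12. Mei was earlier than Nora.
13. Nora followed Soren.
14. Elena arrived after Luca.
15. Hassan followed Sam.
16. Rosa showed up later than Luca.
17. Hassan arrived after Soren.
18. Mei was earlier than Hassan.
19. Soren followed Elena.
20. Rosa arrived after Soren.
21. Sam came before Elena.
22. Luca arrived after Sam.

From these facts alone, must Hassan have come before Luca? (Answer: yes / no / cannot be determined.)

no

Tracing the constraints gives Luca → Elena → Soren → Hassan, so Luca must come before Hassan.
That means Hassan cannot be before Luca.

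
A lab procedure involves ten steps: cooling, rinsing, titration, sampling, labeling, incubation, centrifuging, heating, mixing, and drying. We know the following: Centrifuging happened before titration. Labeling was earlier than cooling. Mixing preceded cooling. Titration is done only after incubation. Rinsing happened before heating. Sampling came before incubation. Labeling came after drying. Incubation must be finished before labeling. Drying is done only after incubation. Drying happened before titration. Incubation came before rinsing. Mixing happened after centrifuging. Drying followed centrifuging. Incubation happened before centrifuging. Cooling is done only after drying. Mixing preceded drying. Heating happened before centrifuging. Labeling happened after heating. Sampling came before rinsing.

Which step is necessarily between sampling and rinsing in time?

incubation

Tracing the constraints gives sampling → incubation → rinsing, so incubation sits after sampling and before rinsing.
No other step is forced both after sampling and before rinsing.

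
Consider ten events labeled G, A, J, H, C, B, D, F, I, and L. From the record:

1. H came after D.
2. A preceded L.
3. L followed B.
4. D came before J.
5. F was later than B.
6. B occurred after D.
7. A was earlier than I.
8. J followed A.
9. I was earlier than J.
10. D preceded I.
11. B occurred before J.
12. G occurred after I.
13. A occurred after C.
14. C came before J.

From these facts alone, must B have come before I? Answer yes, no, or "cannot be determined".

cannot be determined

No chain of stated constraints runs from B to I, and none runs from I to B either.
So the relative order of B and I is not fixed by the given facts.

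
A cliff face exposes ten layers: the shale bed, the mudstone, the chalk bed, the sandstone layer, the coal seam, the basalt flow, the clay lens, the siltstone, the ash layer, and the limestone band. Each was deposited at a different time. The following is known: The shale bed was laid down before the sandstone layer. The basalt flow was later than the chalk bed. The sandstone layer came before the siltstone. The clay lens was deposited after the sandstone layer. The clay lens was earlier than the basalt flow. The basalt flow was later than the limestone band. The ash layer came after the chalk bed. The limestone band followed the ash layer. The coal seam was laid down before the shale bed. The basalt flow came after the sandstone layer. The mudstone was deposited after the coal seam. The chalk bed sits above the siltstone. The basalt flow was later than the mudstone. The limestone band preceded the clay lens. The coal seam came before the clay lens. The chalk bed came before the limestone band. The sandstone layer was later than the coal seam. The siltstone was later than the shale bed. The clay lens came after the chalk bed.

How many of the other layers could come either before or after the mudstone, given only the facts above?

7

Forced before the mudstone: the coal seam; forced after the mudstone: the basalt flow.
That leaves the ash layer, the chalk bed, the clay lens, the limestone band, the sandstone layer, the shale bed, and the siltstone with no forced order relative to the mudstone — 7.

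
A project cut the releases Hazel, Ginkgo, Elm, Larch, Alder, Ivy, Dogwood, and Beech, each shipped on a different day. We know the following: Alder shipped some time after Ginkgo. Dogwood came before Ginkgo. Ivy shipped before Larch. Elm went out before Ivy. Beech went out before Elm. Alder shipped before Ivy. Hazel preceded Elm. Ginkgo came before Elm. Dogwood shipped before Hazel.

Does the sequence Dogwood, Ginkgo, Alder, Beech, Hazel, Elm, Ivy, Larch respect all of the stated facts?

yes

Check each stated constraint against the proposed order — e.g. Ginkgo is ahead of Elm; Alder is ahead of Ivy. Every pair is in the required order; nothing is violated.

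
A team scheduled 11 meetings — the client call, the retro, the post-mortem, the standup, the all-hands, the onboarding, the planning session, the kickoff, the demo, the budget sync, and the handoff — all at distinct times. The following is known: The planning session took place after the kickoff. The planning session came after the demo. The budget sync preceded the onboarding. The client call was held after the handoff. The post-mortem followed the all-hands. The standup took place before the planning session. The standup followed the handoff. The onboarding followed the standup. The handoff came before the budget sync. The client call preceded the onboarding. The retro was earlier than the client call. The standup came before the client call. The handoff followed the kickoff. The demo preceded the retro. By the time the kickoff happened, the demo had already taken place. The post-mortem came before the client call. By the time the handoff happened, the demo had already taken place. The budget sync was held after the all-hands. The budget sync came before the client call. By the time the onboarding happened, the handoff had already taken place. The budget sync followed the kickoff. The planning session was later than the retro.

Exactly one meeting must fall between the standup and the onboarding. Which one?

the client call

Tracing the constraints gives the standup → the client call → the onboarding, so the client call sits after the standup and before the onboarding.
No other meeting is forced both after the standup and before the onboarding.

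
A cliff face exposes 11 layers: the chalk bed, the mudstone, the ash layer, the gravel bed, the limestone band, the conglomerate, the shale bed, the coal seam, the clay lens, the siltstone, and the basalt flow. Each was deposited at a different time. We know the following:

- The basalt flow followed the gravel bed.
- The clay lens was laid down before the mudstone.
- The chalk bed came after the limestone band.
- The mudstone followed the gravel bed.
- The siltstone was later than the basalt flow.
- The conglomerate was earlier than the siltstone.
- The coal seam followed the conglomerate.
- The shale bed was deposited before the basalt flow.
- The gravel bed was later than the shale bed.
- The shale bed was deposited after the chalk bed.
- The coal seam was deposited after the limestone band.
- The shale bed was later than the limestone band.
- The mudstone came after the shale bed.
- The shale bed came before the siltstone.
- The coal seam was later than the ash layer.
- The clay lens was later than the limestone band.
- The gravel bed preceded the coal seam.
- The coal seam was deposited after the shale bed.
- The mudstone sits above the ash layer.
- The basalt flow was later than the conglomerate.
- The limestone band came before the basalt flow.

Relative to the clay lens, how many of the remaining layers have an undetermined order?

Forced before the clay lens: the limestone band; forced after the clay lens: the mudstone.
That leaves the ash layer, the basalt flow, the chalk bed, the coal seam, the conglomerate, the gravel bed, the shale bed, and the siltstone with no forced order relative to the clay lens — 8.

8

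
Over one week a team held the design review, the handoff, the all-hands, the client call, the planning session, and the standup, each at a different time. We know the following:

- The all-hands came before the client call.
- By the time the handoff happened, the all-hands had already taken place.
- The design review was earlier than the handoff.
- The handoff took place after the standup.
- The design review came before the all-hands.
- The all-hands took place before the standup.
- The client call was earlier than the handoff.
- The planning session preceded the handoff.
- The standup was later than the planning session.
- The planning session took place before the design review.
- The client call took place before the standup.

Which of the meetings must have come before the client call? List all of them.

the all-hands, the design review, the planning session

Directly stated before the client call: the all-hands.
The design review reaches the client call via the design review → the all-hands → the client call.
The planning session reaches the client call via the planning session → the design review → the all-hands → the client call.
No chain forces the standup (or any of the others) ahead of the client call.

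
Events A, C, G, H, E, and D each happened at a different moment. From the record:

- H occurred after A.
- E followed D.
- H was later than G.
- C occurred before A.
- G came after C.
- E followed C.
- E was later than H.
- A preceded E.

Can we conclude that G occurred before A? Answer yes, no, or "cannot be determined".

No chain of stated constraints runs from G to A, and none runs from A to G either.
So the relative order of G and A is not fixed by the given facts.

cannot be determined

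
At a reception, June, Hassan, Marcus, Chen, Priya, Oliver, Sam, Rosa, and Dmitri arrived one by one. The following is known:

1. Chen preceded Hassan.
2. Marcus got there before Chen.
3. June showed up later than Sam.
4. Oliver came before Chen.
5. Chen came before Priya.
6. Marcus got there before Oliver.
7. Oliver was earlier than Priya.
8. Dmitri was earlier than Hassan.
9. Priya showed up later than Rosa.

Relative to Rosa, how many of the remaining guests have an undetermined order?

7

Forced after Rosa: Priya.
That leaves Chen, Dmitri, Hassan, June, Marcus, Oliver, and Sam with no forced order relative to Rosa — 7.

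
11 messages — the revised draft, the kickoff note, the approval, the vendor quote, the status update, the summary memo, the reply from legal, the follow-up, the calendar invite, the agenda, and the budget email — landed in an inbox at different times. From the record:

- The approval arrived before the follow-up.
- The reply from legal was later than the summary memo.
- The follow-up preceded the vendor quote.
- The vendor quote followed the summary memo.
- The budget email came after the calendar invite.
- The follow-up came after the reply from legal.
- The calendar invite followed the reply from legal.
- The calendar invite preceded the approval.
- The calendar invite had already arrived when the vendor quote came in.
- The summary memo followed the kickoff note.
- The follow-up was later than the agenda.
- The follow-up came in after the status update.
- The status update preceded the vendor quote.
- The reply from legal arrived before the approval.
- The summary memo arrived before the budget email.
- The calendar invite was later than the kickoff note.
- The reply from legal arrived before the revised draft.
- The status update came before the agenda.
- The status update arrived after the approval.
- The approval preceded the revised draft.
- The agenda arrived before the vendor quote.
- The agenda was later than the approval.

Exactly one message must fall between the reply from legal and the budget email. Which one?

Tracing the constraints gives the reply from legal → the calendar invite → the budget email, so the calendar invite sits after the reply from legal and before the budget email.
No other message is forced both after the reply from legal and before the budget email.

the calendar invite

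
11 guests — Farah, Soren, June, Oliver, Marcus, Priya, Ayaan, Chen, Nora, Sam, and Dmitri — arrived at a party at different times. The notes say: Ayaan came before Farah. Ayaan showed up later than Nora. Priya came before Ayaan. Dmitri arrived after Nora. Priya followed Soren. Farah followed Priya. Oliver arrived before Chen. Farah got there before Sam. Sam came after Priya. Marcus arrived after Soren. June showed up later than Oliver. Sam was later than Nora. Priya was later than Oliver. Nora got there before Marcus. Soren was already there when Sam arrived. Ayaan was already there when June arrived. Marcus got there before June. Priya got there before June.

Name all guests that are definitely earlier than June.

Directly stated before June: Ayaan, Marcus, Oliver, and Priya.
Nora reaches June via Nora → Ayaan → June.
Soren reaches June via Soren → Marcus → June.
No chain forces Dmitri (or any of the others) ahead of June.

Ayaan, Marcus, Nora, Oliver, Priya, Soren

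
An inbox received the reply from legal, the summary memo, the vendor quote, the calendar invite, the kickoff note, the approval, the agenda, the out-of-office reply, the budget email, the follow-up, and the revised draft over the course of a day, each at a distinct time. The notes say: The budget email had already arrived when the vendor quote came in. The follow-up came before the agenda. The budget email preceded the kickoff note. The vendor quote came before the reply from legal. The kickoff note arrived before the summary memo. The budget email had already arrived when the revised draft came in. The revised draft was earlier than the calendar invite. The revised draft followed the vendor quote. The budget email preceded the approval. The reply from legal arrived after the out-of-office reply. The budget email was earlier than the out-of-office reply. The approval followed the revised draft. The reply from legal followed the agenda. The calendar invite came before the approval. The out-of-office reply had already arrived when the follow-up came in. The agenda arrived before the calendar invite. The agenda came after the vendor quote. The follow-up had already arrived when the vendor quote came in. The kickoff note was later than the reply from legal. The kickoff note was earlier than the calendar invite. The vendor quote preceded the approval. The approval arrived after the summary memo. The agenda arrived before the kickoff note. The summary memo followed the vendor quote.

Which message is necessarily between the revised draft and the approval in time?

the calendar invite

Tracing the constraints gives the revised draft → the calendar invite → the approval, so the calendar invite sits after the revised draft and before the approval.
No other message is forced both after the revised draft and before the approval.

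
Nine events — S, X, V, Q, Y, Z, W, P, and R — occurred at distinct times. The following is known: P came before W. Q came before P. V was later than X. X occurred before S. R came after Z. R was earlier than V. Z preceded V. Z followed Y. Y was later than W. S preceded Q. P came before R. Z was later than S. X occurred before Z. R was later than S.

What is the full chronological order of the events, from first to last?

The constraints fix every adjacent pair, so only one ordering works:
X → S → Q → P → W → Y → Z → R → V.

X, S, Q, P, W, Y, Z, R, V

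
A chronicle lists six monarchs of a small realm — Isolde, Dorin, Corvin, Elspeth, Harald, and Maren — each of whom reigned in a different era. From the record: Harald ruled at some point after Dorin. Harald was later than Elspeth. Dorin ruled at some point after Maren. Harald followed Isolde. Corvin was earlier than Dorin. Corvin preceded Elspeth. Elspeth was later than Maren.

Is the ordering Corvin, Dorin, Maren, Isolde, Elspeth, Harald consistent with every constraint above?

no

The constraints require Maren before Dorin, but in the proposed sequence Dorin appears ahead of Maren. That one violation is enough.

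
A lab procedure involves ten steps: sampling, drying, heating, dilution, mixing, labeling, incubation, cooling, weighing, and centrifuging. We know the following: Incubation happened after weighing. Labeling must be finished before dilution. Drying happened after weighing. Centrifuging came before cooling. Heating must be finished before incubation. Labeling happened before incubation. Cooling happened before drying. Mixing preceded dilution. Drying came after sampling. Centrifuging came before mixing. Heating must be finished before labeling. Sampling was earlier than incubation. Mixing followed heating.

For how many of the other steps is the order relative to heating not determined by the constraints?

Forced after heating: dilution, incubation, labeling, and mixing.
That leaves centrifuging, cooling, drying, sampling, and weighing with no forced order relative to heating — 5.

5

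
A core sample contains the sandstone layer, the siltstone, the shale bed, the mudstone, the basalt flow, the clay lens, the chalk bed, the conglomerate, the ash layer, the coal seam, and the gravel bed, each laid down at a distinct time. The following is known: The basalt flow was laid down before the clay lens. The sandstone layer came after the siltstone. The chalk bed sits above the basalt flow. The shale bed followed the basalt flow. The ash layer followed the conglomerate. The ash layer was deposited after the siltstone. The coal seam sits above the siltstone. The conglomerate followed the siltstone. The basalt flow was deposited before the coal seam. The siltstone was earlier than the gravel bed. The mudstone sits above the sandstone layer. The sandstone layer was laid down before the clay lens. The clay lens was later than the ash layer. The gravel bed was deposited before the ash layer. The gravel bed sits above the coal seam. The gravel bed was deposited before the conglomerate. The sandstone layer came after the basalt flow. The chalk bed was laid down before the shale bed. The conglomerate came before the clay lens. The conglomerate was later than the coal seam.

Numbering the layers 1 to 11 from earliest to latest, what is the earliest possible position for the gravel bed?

4

The basalt flow, the coal seam, and the siltstone must all come before the gravel bed — 3 forced predecessors.
Nothing else is forced ahead of the gravel bed, so its earliest slot is position 3 + 1 = 4.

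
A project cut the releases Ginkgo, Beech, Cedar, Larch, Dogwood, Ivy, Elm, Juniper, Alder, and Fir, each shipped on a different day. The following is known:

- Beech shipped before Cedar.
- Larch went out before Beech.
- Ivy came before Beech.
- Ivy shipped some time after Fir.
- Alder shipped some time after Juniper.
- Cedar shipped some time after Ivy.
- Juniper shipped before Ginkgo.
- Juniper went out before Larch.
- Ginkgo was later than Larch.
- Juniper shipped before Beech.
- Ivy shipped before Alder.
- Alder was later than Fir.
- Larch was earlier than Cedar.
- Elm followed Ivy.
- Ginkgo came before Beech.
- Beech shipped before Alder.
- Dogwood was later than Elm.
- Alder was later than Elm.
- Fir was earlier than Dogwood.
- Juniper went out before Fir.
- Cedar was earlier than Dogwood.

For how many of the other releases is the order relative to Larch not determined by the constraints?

Forced before Larch: Juniper; forced after Larch: Alder, Beech, Cedar, Dogwood, and Ginkgo.
That leaves Elm, Fir, and Ivy with no forced order relative to Larch — 3.

3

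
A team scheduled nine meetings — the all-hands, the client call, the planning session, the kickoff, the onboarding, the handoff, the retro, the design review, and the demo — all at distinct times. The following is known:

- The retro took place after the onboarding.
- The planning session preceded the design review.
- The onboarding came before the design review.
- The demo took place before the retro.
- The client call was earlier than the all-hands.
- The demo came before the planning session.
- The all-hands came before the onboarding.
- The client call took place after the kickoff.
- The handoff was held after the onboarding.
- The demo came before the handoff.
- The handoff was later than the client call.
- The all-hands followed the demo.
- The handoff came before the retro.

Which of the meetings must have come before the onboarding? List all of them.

the all-hands, the client call, the demo, the kickoff

Directly stated before the onboarding: the all-hands.
The client call reaches the onboarding via the client call → the all-hands → the onboarding.
The demo reaches the onboarding via the demo → the all-hands → the onboarding.
The kickoff reaches the onboarding via the kickoff → the client call → the all-hands → the onboarding.
No chain forces the retro (or any of the others) ahead of the onboarding.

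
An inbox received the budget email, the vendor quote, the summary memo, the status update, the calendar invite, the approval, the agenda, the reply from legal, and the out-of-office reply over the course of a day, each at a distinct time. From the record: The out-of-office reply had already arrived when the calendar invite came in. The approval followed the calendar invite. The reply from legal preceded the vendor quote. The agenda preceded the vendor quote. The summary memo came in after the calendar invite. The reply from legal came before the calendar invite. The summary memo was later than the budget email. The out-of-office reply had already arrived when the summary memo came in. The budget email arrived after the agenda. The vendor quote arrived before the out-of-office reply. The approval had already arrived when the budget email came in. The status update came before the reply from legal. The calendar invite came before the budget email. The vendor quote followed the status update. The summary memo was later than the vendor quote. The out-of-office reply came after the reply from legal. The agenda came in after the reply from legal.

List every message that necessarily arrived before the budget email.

the agenda, the approval, the calendar invite, the out-of-office reply, the reply from legal, the status update, the vendor quote

Directly stated before the budget email: the agenda, the approval, and the calendar invite.
The out-of-office reply reaches the budget email via the out-of-office reply → the calendar invite → the budget email.
The reply from legal reaches the budget email via the reply from legal → the calendar invite → the budget email.
The status update reaches the budget email via the status update → the reply from legal → the calendar invite → the budget email.
Likewise the vendor quote reaches the budget email by chaining the stated constraints.
No chain forces the summary memo ahead of the budget email.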